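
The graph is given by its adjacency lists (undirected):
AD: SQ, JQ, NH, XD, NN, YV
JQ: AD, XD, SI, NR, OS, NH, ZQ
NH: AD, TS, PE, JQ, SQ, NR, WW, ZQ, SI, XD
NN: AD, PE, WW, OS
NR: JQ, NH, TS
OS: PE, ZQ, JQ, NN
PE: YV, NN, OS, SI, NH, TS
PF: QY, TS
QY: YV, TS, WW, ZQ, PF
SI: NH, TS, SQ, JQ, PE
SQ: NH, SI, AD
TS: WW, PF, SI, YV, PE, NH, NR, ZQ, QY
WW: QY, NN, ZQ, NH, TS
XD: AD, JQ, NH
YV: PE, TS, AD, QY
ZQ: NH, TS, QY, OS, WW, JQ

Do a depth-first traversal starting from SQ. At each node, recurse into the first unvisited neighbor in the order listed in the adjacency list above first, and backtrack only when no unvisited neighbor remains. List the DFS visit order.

Visit SQ
SQ → NH
NH → AD
AD → JQ
JQ → XD
JQ → SI
SI → TS
TS → WW
WW → QY
QY → YV
YV → PE
PE → NN
NN → OS
OS → ZQ
QY → PF
TS → NR

SQ NH AD JQ XD SI TS WW QY YV PE NN OS ZQ PF NR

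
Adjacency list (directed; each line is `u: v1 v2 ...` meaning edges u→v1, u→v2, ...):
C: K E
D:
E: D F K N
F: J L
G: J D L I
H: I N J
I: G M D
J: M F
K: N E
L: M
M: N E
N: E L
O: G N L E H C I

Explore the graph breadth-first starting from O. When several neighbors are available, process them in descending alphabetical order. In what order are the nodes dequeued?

Visit O; enqueue N, L, I, H, G, E, C → queue [N, L, I, H, G, E, C]
Visit N → queue [L, I, H, G, E, C]
Visit L; enqueue M → queue [I, H, G, E, C, M]
Visit I; enqueue D → queue [H, G, E, C, M, D]
Visit H; enqueue J → queue [G, E, C, M, D, J]
Visit G → queue [E, C, M, D, J]
Visit E; enqueue K, F → queue [C, M, D, J, K, F]
Visit C → queue [M, D, J, K, F]
Visit M → queue [D, J, K, F]
Visit D → queue [J, K, F]
Visit J → queue [K, F]
Visit K → queue [F]
Visit F → queue []

O, N, L, I, H, G, E, C, M, D, J, K, F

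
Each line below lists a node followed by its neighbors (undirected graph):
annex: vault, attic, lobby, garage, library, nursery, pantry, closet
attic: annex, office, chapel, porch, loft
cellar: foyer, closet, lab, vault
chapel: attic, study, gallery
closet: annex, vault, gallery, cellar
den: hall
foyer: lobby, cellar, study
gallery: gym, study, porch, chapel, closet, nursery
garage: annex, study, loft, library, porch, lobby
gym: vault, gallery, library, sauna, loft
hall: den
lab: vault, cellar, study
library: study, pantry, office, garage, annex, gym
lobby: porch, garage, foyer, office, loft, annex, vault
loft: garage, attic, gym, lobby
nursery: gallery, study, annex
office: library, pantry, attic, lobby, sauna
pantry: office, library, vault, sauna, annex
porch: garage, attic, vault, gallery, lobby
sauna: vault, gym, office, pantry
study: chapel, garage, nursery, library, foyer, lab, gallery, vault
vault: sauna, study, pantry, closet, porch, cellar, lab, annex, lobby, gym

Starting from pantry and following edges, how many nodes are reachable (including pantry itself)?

20

BFS from pantry visits: pantry, office, library, vault, sauna, annex, attic, lobby, study, garage, gym, closet, porch, cellar, lab, nursery, chapel, loft, foyer, gallery
Reachable nodes: 20 of 22 total.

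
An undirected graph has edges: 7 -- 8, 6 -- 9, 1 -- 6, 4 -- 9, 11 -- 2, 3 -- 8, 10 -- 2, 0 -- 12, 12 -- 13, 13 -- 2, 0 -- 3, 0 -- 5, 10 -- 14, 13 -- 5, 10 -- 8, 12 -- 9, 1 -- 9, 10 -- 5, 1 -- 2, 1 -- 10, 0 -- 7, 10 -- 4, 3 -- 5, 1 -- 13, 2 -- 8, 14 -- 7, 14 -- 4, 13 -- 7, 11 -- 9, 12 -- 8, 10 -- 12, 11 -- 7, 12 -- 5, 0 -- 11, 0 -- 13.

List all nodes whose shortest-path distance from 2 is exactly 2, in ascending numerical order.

0, 3, 4, 5, 6, 7, 9, 12, 14

Level 0: 2
Level 1: 1, 8, 10, 11, 13
Level 2: 0, 3, 4, 5, 6, 7, 9, 12, 14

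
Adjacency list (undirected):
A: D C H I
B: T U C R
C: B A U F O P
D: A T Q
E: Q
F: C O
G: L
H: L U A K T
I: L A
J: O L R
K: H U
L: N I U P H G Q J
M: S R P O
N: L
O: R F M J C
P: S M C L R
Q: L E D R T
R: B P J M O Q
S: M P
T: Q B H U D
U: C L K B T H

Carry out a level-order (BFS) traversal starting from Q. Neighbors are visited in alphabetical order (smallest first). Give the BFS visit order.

Visit Q; enqueue D, E, L, R, T → queue [D, E, L, R, T]
Visit D; enqueue A → queue [E, L, R, T, A]
Visit E → queue [L, R, T, A]
Visit L; enqueue G, H, I, J, N, P, U → queue [R, T, A, G, H, I, J, N, P, U]
Visit R; enqueue B, M, O → queue [T, A, G, H, I, J, N, P, U, B, M, O]
Visit T → queue [A, G, H, I, J, N, P, U, B, M, O]
Visit A; enqueue C → queue [G, H, I, J, N, P, U, B, M, O, C]
Visit G → queue [H, I, J, N, P, U, B, M, O, C]
Visit H; enqueue K → queue [I, J, N, P, U, B, M, O, C, K]
Visit I → queue [J, N, P, U, B, M, O, C, K]
Visit J → queue [N, P, U, B, M, O, C, K]
Visit N → queue [P, U, B, M, O, C, K]
Visit P; enqueue S → queue [U, B, M, O, C, K, S]
Visit U → queue [B, M, O, C, K, S]
Visit B → queue [M, O, C, K, S]
Visit M → queue [O, C, K, S]
Visit O; enqueue F → queue [C, K, S, F]
Visit C → queue [K, S, F]
Visit K → queue [S, F]
Visit S → queue [F]
Visit F → queue []

Q → D → E → L → R → T → A → G → H → I → J → N → P → U → B → M → O → C → K → S → F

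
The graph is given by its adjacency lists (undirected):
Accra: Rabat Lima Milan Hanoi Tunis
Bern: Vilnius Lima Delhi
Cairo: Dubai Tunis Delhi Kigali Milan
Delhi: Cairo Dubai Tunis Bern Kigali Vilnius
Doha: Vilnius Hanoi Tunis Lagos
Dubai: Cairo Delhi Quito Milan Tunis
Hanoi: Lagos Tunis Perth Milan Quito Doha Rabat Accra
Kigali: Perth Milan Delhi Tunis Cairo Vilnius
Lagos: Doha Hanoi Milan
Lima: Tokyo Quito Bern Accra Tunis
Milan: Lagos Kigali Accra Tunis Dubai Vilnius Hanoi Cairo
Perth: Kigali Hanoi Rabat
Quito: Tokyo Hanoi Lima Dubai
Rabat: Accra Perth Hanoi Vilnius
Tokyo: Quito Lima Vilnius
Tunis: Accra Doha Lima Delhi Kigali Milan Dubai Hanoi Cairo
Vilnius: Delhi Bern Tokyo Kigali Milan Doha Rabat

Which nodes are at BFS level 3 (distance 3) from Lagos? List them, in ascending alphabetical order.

Bern, Delhi, Lima, Tokyo

Level 0: Lagos
Level 1: Doha, Hanoi, Milan
Level 2: Accra, Cairo, Dubai, Kigali, Perth, Quito, Rabat, Tunis, Vilnius
Level 3: Bern, Delhi, Lima, Tokyo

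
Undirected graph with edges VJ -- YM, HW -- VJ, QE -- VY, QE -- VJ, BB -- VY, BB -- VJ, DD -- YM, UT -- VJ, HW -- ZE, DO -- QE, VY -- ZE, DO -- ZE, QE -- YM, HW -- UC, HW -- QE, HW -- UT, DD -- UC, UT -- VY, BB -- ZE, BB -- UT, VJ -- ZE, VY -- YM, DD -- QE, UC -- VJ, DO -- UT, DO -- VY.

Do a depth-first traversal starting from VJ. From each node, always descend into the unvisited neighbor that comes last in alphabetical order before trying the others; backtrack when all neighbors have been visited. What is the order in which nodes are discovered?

VJ -> ZE -> VY -> YM -> QE -> HW -> UT -> DO -> BB -> UC -> DD

Visit VJ
VJ → ZE
ZE → VY
VY → YM
YM → QE
QE → HW
HW → UT
UT → DO
UT → BB
HW → UC
UC → DD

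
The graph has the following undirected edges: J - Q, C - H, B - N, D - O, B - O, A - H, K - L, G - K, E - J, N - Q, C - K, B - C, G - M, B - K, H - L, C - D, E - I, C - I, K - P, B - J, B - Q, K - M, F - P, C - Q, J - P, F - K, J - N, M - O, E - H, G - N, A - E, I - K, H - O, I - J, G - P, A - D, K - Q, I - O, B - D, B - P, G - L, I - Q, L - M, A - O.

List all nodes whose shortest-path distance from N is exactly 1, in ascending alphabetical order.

B, G, J, Q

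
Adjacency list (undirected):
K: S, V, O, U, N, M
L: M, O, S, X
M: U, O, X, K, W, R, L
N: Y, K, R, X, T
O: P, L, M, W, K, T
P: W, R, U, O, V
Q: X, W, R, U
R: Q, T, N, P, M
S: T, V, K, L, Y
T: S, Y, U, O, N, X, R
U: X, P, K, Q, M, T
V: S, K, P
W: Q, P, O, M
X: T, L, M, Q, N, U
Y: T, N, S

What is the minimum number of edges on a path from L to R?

Level 0: L
Level 1: M, O, S, X
Level 2: K, N, P, Q, R, T, U, V, W, Y
R first appears at level 2.

2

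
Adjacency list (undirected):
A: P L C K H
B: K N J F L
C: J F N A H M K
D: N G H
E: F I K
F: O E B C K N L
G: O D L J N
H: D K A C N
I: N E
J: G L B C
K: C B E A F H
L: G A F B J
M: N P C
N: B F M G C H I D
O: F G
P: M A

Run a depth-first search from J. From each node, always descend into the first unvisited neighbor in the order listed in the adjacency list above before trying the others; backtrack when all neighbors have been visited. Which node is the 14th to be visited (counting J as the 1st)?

L

Visit J
J → G
G → O
O → F
F → E
E → I
I → N
N → B
B → K
K → C
C → A
A → P
P → M
A → L
A → H
H → D

Visit order: J, G, O, F, E, I, N, B, K, C, A, P, M, L, H, D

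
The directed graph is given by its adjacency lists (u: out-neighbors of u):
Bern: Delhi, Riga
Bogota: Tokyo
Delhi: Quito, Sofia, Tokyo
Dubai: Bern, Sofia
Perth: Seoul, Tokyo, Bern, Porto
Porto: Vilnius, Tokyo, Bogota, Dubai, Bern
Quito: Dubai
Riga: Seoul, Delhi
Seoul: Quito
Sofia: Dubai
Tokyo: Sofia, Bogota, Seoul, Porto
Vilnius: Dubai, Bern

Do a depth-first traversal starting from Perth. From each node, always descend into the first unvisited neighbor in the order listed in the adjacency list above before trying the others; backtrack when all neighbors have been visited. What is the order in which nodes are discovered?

Visit Perth
Perth → Seoul
Seoul → Quito
Quito → Dubai
Dubai → Bern
Bern → Delhi
Delhi → Sofia
Delhi → Tokyo
Tokyo → Bogota
Tokyo → Porto
Porto → Vilnius
Bern → Riga

Perth, Seoul, Quito, Dubai, Bern, Delhi, Sofia, Tokyo, Bogota, Porto, Vilnius, Riga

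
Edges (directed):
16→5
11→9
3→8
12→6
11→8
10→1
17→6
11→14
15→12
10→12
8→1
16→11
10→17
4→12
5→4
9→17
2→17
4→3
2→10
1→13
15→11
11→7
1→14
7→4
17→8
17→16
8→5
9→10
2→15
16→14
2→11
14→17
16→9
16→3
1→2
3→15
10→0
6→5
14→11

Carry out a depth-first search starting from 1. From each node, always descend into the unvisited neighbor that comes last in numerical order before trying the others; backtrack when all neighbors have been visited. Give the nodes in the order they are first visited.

1 → 14 → 17 → 16 → 11 → 9 → 10 → 12 → 6 → 5 → 4 → 3 → 15 → 8 → 0 → 7 → 13 → 2

Visit 1
1 → 14
14 → 17
17 → 16
16 → 11
11 → 9
9 → 10
10 → 12
12 → 6
6 → 5
5 → 4
4 → 3
3 → 15
3 → 8
10 → 0
11 → 7
1 → 13
1 → 2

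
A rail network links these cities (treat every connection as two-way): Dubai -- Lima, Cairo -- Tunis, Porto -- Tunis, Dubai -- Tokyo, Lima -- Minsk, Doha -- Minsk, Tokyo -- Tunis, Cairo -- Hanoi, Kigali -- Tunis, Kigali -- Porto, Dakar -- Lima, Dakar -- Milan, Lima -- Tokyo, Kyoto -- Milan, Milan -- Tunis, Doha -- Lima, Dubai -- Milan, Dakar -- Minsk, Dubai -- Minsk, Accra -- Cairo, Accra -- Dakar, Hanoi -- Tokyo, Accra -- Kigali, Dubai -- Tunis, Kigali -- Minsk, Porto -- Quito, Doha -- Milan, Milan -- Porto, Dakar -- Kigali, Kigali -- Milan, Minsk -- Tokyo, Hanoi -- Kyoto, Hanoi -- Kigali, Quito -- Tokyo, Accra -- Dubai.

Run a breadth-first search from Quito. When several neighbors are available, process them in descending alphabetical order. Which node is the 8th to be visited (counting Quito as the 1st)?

Dubai

Visit Quito; enqueue Tokyo, Porto → queue [Tokyo, Porto]
Visit Tokyo; enqueue Tunis, Minsk, Lima, Hanoi, Dubai → queue [Porto, Tunis, Minsk, Lima, Hanoi, Dubai]
Visit Porto; enqueue Milan, Kigali → queue [Tunis, Minsk, Lima, Hanoi, Dubai, Milan, Kigali]
Visit Tunis; enqueue Cairo → queue [Minsk, Lima, Hanoi, Dubai, Milan, Kigali, Cairo]
Visit Minsk; enqueue Doha, Dakar → queue [Lima, Hanoi, Dubai, Milan, Kigali, Cairo, Doha, Dakar]
Visit Lima → queue [Hanoi, Dubai, Milan, Kigali, Cairo, Doha, Dakar]
Visit Hanoi; enqueue Kyoto → queue [Dubai, Milan, Kigali, Cairo, Doha, Dakar, Kyoto]
Visit Dubai; enqueue Accra → queue [Milan, Kigali, Cairo, Doha, Dakar, Kyoto, Accra]
Visit Milan → queue [Kigali, Cairo, Doha, Dakar, Kyoto, Accra]
Visit Kigali → queue [Cairo, Doha, Dakar, Kyoto, Accra]
Visit Cairo → queue [Doha, Dakar, Kyoto, Accra]
Visit Doha → queue [Dakar, Kyoto, Accra]
Visit Dakar → queue [Kyoto, Accra]
Visit Kyoto → queue [Accra]
Visit Accra → queue []

Visit order: Quito, Tokyo, Porto, Tunis, Minsk, Lima, Hanoi, Dubai, Milan, Kigali, Cairo, Doha, Dakar, Kyoto, Accra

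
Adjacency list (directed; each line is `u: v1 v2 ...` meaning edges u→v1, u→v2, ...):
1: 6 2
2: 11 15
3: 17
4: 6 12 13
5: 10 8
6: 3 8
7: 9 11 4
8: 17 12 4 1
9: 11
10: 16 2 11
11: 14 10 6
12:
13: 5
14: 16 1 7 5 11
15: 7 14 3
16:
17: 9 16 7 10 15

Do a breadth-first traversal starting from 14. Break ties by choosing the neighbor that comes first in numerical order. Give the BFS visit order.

Visit 14; enqueue 1, 5, 7, 11, 16 → queue [1, 5, 7, 11, 16]
Visit 1; enqueue 2, 6 → queue [5, 7, 11, 16, 2, 6]
Visit 5; enqueue 8, 10 → queue [7, 11, 16, 2, 6, 8, 10]
Visit 7; enqueue 4, 9 → queue [11, 16, 2, 6, 8, 10, 4, 9]
Visit 11 → queue [16, 2, 6, 8, 10, 4, 9]
Visit 16 → queue [2, 6, 8, 10, 4, 9]
Visit 2; enqueue 15 → queue [6, 8, 10, 4, 9, 15]
Visit 6; enqueue 3 → queue [8, 10, 4, 9, 15, 3]
Visit 8; enqueue 12, 17 → queue [10, 4, 9, 15, 3, 12, 17]
Visit 10 → queue [4, 9, 15, 3, 12, 17]
Visit 4; enqueue 13 → queue [9, 15, 3, 12, 17, 13]
Visit 9 → queue [15, 3, 12, 17, 13]
Visit 15 → queue [3, 12, 17, 13]
Visit 3 → queue [12, 17, 13]
Visit 12 → queue [17, 13]
Visit 17 → queue [13]
Visit 13 → queue []

14 -> 1 -> 5 -> 7 -> 11 -> 16 -> 2 -> 6 -> 8 -> 10 -> 4 -> 9 -> 15 -> 3 -> 12 -> 17 -> 13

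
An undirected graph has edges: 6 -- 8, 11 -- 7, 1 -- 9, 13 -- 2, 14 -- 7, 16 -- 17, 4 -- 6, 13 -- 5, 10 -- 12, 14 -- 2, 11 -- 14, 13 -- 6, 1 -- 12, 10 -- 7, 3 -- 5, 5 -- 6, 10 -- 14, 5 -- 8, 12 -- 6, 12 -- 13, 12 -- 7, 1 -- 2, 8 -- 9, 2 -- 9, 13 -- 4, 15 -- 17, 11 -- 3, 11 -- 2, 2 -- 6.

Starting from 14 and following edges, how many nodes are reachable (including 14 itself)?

BFS from 14 visits: 14, 11, 10, 7, 2, 3, 12, 13, 9, 6, 1, 5, 4, 8
Reachable nodes: 14 of 17 total.

14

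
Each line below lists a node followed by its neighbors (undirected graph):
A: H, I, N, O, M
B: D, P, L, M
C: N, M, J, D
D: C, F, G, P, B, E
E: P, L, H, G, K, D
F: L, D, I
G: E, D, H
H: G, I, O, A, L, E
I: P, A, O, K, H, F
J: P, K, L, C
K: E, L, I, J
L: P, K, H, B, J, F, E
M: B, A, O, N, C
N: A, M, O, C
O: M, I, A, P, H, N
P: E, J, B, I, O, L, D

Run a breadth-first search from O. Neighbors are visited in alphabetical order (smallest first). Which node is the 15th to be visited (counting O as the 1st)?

Visit O; enqueue A, H, I, M, N, P → queue [A, H, I, M, N, P]
Visit A → queue [H, I, M, N, P]
Visit H; enqueue E, G, L → queue [I, M, N, P, E, G, L]
Visit I; enqueue F, K → queue [M, N, P, E, G, L, F, K]
Visit M; enqueue B, C → queue [N, P, E, G, L, F, K, B, C]
Visit N → queue [P, E, G, L, F, K, B, C]
Visit P; enqueue D, J → queue [E, G, L, F, K, B, C, D, J]
Visit E → queue [G, L, F, K, B, C, D, J]
Visit G → queue [L, F, K, B, C, D, J]
Visit L → queue [F, K, B, C, D, J]
Visit F → queue [K, B, C, D, J]
Visit K → queue [B, C, D, J]
Visit B → queue [C, D, J]
Visit C → queue [D, J]
Visit D → queue [J]
Visit J → queue []

Visit order: O, A, H, I, M, N, P, E, G, L, F, K, B, C, D, J

D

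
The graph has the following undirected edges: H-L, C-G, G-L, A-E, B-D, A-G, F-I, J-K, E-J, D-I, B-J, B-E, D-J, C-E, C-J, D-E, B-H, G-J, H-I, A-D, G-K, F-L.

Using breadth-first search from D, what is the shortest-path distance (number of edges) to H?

Level 0: D
Level 1: A, B, E, I, J
Level 2: C, F, G, H, K
Level 3: L
H first appears at level 2.

2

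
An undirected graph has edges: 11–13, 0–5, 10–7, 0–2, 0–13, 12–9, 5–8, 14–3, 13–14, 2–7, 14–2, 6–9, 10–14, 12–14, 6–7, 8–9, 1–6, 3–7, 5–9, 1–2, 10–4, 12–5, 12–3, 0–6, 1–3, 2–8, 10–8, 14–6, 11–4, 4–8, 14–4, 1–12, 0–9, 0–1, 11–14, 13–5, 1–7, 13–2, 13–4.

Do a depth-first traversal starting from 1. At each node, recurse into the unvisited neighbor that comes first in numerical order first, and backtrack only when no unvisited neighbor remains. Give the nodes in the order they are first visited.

Visit 1
1 → 0
0 → 2
2 → 7
7 → 3
3 → 12
12 → 5
5 → 8
8 → 4
4 → 10
10 → 14
14 → 6
6 → 9
14 → 11
11 → 13

1 0 2 7 3 12 5 8 4 10 14 6 9 11 13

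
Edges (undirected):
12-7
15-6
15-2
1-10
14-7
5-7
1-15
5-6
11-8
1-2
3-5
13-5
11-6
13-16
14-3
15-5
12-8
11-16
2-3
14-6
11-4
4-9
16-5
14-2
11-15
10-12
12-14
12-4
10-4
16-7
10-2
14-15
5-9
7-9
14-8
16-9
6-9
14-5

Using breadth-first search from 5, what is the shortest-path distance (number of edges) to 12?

Level 0: 5
Level 1: 3, 6, 7, 9, 13, 14, 15, 16
Level 2: 1, 2, 4, 8, 11, 12
Level 3: 10
12 first appears at level 2.

2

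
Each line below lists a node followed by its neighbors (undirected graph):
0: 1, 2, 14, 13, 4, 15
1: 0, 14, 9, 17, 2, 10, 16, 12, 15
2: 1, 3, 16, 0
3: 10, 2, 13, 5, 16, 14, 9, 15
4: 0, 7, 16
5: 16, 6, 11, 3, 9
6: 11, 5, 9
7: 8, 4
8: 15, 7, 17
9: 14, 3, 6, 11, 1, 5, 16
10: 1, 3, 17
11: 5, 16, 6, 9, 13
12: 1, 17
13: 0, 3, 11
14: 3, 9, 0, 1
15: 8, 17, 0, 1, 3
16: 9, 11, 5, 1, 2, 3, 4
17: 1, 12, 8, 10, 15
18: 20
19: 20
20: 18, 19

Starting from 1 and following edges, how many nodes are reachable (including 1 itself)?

BFS from 1 visits: 1, 0, 14, 9, 17, 2, 10, 16, 12, 15, 13, 4, 3, 6, 11, 5, 8, 7
Reachable nodes: 18 of 21 total.

18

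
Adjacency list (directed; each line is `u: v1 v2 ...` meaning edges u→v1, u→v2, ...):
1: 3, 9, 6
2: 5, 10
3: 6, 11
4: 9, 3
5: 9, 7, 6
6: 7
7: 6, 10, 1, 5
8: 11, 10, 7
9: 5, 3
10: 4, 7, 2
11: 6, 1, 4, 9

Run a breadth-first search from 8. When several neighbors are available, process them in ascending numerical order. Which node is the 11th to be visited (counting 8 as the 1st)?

3

Visit 8; enqueue 7, 10, 11 → queue [7, 10, 11]
Visit 7; enqueue 1, 5, 6 → queue [10, 11, 1, 5, 6]
Visit 10; enqueue 2, 4 → queue [11, 1, 5, 6, 2, 4]
Visit 11; enqueue 9 → queue [1, 5, 6, 2, 4, 9]
Visit 1; enqueue 3 → queue [5, 6, 2, 4, 9, 3]
Visit 5 → queue [6, 2, 4, 9, 3]
Visit 6 → queue [2, 4, 9, 3]
Visit 2 → queue [4, 9, 3]
Visit 4 → queue [9, 3]
Visit 9 → queue [3]
Visit 3 → queue []

Visit order: 8, 7, 10, 11, 1, 5, 6, 2, 4, 9, 3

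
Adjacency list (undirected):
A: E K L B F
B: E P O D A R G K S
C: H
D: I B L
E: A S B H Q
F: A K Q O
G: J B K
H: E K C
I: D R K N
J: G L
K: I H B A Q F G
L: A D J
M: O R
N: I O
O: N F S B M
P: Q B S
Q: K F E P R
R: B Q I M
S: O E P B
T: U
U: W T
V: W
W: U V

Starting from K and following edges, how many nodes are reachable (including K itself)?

19

BFS from K visits: K, Q, I, H, G, F, B, A, R, P, E, N, D, C, J, O, S, L, M
Reachable nodes: 19 of 23 total.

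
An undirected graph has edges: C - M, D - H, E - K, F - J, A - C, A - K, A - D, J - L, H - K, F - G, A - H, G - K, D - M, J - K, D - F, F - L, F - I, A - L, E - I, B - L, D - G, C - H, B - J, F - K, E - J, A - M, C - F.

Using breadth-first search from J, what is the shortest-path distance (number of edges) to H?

2

Level 0: J
Level 1: B, E, F, K, L
Level 2: A, C, D, G, H, I
Level 3: M
H first appears at level 2.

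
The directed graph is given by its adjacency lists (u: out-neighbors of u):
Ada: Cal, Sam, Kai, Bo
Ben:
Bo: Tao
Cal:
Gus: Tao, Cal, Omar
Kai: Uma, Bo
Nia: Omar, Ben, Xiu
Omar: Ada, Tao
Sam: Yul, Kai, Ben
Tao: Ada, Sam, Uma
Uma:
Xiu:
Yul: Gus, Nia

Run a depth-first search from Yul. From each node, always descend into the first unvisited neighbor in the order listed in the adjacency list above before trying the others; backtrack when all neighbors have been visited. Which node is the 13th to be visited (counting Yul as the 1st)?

Visit Yul
Yul → Gus
Gus → Tao
Tao → Ada
Ada → Cal
Ada → Sam
Sam → Kai
Kai → Uma
Kai → Bo
Sam → Ben
Gus → Omar
Yul → Nia
Nia → Xiu

Visit order: Yul, Gus, Tao, Ada, Cal, Sam, Kai, Uma, Bo, Ben, Omar, Nia, Xiu

Xiu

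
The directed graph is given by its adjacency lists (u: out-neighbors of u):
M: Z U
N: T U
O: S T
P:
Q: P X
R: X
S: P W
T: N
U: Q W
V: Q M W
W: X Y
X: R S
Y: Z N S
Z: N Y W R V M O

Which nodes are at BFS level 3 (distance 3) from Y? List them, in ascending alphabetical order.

Q, X

Level 0: Y
Level 1: N, S, Z
Level 2: M, O, P, R, T, U, V, W
Level 3: Q, X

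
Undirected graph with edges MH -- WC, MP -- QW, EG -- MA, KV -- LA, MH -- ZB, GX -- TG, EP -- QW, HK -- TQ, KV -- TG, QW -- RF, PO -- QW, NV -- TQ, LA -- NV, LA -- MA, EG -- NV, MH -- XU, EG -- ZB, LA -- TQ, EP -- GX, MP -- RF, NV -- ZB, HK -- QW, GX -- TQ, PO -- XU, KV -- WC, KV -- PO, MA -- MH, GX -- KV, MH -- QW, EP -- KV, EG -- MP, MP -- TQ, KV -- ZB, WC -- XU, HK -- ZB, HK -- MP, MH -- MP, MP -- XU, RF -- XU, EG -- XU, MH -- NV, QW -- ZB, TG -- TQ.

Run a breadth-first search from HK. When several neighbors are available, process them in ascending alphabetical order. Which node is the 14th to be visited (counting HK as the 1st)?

NV

Visit HK; enqueue MP, QW, TQ, ZB → queue [MP, QW, TQ, ZB]
Visit MP; enqueue EG, MH, RF, XU → queue [QW, TQ, ZB, EG, MH, RF, XU]
Visit QW; enqueue EP, PO → queue [TQ, ZB, EG, MH, RF, XU, EP, PO]
Visit TQ; enqueue GX, LA, NV, TG → queue [ZB, EG, MH, RF, XU, EP, PO, GX, LA, NV, TG]
Visit ZB; enqueue KV → queue [EG, MH, RF, XU, EP, PO, GX, LA, NV, TG, KV]
Visit EG; enqueue MA → queue [MH, RF, XU, EP, PO, GX, LA, NV, TG, KV, MA]
Visit MH; enqueue WC → queue [RF, XU, EP, PO, GX, LA, NV, TG, KV, MA, WC]
Visit RF → queue [XU, EP, PO, GX, LA, NV, TG, KV, MA, WC]
Visit XU → queue [EP, PO, GX, LA, NV, TG, KV, MA, WC]
Visit EP → queue [PO, GX, LA, NV, TG, KV, MA, WC]
Visit PO → queue [GX, LA, NV, TG, KV, MA, WC]
Visit GX → queue [LA, NV, TG, KV, MA, WC]
Visit LA → queue [NV, TG, KV, MA, WC]
Visit NV → queue [TG, KV, MA, WC]
Visit TG → queue [KV, MA, WC]
Visit KV → queue [MA, WC]
Visit MA → queue [WC]
Visit WC → queue []

Visit order: HK, MP, QW, TQ, ZB, EG, MH, RF, XU, EP, PO, GX, LA, NV, TG, KV, MA, WC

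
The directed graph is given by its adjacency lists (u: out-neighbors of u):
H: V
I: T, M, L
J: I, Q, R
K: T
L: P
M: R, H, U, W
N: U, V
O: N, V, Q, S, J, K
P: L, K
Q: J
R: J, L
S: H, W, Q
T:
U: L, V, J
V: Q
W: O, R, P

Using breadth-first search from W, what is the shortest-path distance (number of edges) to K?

2

Level 0: W
Level 1: O, P, R
Level 2: J, K, L, N, Q, S, V
Level 3: H, I, T, U
Level 4: M
K first appears at level 2.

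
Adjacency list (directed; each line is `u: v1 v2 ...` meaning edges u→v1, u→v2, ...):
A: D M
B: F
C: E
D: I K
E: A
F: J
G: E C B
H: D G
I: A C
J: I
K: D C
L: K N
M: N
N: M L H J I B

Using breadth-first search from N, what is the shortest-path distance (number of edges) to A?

Level 0: N
Level 1: B, H, I, J, L, M
Level 2: A, C, D, F, G, K
Level 3: E
A first appears at level 2.

2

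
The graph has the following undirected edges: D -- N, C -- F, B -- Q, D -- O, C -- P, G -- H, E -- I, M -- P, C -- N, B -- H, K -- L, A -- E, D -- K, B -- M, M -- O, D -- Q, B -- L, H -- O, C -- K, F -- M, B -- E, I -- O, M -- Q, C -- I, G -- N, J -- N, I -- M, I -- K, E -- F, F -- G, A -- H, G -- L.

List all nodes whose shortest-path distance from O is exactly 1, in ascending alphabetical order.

D, H, I, M

Level 0: O
Level 1: D, H, I, M
Level 2: A, B, C, E, F, G, K, N, P, Q
Level 3: J, L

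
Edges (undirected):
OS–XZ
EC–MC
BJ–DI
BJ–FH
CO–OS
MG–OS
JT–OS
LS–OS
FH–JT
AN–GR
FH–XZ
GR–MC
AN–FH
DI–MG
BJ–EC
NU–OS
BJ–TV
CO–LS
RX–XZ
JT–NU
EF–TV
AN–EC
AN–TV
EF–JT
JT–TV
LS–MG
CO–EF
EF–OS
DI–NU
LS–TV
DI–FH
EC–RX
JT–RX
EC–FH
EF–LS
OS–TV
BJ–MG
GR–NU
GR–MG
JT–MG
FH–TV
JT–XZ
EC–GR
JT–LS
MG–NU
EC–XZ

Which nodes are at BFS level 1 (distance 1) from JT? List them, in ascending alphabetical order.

Level 0: JT
Level 1: EF, FH, LS, MG, NU, OS, RX, TV, XZ
Level 2: AN, BJ, CO, DI, EC, GR
Level 3: MC

EF, FH, LS, MG, NU, OS, RX, TV, XZ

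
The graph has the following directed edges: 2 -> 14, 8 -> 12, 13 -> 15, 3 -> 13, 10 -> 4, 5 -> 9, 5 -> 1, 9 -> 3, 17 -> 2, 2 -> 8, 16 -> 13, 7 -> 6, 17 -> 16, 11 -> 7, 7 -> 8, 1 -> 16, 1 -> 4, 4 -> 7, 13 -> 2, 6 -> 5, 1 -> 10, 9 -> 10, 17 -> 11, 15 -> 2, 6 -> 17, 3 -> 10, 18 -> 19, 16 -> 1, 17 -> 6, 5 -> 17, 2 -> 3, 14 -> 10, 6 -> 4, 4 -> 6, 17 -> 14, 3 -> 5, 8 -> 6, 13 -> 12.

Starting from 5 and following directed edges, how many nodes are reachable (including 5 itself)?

17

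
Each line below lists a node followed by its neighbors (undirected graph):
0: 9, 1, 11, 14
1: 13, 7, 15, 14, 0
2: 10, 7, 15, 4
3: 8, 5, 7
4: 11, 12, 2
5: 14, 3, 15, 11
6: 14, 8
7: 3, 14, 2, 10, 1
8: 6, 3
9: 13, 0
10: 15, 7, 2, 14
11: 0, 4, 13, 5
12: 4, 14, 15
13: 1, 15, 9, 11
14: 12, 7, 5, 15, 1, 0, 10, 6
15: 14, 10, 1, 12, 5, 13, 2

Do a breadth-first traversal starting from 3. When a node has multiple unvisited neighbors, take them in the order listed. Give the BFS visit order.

Visit 3; enqueue 8, 5, 7 → queue [8, 5, 7]
Visit 8; enqueue 6 → queue [5, 7, 6]
Visit 5; enqueue 14, 15, 11 → queue [7, 6, 14, 15, 11]
Visit 7; enqueue 2, 10, 1 → queue [6, 14, 15, 11, 2, 10, 1]
Visit 6 → queue [14, 15, 11, 2, 10, 1]
Visit 14; enqueue 12, 0 → queue [15, 11, 2, 10, 1, 12, 0]
Visit 15; enqueue 13 → queue [11, 2, 10, 1, 12, 0, 13]
Visit 11; enqueue 4 → queue [2, 10, 1, 12, 0, 13, 4]
Visit 2 → queue [10, 1, 12, 0, 13, 4]
Visit 10 → queue [1, 12, 0, 13, 4]
Visit 1 → queue [12, 0, 13, 4]
Visit 12 → queue [0, 13, 4]
Visit 0; enqueue 9 → queue [13, 4, 9]
Visit 13 → queue [4, 9]
Visit 4 → queue [9]
Visit 9 → queue []

3, 8, 5, 7, 6, 14, 15, 11, 2, 10, 1, 12, 0, 13, 4, 9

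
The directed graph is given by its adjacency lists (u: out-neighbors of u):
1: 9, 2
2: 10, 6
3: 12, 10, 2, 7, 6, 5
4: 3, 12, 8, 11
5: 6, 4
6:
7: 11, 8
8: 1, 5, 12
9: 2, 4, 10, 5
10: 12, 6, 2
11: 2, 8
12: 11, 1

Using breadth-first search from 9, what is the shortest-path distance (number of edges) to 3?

Level 0: 9
Level 1: 2, 4, 5, 10
Level 2: 3, 6, 8, 11, 12
Level 3: 1, 7
3 first appears at level 2.

2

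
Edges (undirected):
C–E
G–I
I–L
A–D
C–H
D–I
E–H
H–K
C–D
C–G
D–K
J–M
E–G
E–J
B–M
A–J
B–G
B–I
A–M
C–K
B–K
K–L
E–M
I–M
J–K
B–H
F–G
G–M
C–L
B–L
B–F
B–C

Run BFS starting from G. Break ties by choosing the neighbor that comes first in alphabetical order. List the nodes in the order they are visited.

G → B → C → E → F → I → M → H → K → L → D → J → A

Visit G; enqueue B, C, E, F, I, M → queue [B, C, E, F, I, M]
Visit B; enqueue H, K, L → queue [C, E, F, I, M, H, K, L]
Visit C; enqueue D → queue [E, F, I, M, H, K, L, D]
Visit E; enqueue J → queue [F, I, M, H, K, L, D, J]
Visit F → queue [I, M, H, K, L, D, J]
Visit I → queue [M, H, K, L, D, J]
Visit M; enqueue A → queue [H, K, L, D, J, A]
Visit H → queue [K, L, D, J, A]
Visit K → queue [L, D, J, A]
Visit L → queue [D, J, A]
Visit D → queue [J, A]
Visit J → queue [A]
Visit A → queue []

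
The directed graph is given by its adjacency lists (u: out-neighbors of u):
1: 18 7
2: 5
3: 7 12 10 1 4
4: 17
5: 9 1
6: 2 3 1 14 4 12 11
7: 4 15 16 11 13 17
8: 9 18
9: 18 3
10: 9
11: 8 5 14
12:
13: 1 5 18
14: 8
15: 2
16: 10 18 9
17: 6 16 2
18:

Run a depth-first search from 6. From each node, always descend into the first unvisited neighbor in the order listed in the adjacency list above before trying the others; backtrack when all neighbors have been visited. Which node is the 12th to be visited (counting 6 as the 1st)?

15

Visit 6
6 → 2
2 → 5
5 → 9
9 → 18
9 → 3
3 → 7
7 → 4
4 → 17
17 → 16
16 → 10
7 → 15
7 → 11
11 → 8
11 → 14
7 → 13
13 → 1
3 → 12

Visit order: 6, 2, 5, 9, 18, 3, 7, 4, 17, 16, 10, 15, 11, 8, 14, 13, 1, 12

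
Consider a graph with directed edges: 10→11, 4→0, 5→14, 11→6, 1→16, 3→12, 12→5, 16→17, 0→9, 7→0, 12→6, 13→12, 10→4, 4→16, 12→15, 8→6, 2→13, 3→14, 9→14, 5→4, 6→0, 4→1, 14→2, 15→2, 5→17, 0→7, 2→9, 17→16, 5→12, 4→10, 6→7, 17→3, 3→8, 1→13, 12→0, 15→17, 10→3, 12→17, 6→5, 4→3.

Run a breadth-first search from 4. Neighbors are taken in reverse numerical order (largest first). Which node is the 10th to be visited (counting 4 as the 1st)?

12

Visit 4; enqueue 16, 10, 3, 1, 0 → queue [16, 10, 3, 1, 0]
Visit 16; enqueue 17 → queue [10, 3, 1, 0, 17]
Visit 10; enqueue 11 → queue [3, 1, 0, 17, 11]
Visit 3; enqueue 14, 12, 8 → queue [1, 0, 17, 11, 14, 12, 8]
Visit 1; enqueue 13 → queue [0, 17, 11, 14, 12, 8, 13]
Visit 0; enqueue 9, 7 → queue [17, 11, 14, 12, 8, 13, 9, 7]
Visit 17 → queue [11, 14, 12, 8, 13, 9, 7]
Visit 11; enqueue 6 → queue [14, 12, 8, 13, 9, 7, 6]
Visit 14; enqueue 2 → queue [12, 8, 13, 9, 7, 6, 2]
Visit 12; enqueue 15, 5 → queue [8, 13, 9, 7, 6, 2, 15, 5]
Visit 8 → queue [13, 9, 7, 6, 2, 15, 5]
Visit 13 → queue [9, 7, 6, 2, 15, 5]
Visit 9 → queue [7, 6, 2, 15, 5]
Visit 7 → queue [6, 2, 15, 5]
Visit 6 → queue [2, 15, 5]
Visit 2 → queue [15, 5]
Visit 15 → queue [5]
Visit 5 → queue []

Visit order: 4, 16, 10, 3, 1, 0, 17, 11, 14, 12, 8, 13, 9, 7, 6, 2, 15, 5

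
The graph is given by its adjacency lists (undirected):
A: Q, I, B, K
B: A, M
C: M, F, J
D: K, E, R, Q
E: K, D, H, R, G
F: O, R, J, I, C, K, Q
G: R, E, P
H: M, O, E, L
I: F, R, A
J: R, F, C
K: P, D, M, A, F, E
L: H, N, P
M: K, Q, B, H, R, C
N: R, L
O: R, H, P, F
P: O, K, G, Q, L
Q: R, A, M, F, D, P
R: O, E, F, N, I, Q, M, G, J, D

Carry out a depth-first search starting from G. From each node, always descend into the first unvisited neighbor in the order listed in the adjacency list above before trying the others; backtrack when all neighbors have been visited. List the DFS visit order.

Visit G
G → R
R → O
O → H
H → M
M → K
K → P
P → Q
Q → A
A → I
I → F
F → J
J → C
A → B
Q → D
D → E
P → L
L → N

G, R, O, H, M, K, P, Q, A, I, F, J, C, B, D, E, L, N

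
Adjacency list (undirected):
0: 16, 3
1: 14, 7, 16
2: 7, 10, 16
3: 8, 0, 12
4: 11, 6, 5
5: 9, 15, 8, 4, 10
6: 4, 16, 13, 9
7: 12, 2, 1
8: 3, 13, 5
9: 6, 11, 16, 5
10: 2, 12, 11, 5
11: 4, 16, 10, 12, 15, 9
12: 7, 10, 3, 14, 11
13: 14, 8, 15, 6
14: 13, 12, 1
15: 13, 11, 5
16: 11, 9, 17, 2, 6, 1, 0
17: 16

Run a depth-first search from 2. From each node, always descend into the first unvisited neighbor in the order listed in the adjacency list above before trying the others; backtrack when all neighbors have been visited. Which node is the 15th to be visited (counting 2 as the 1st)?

8

Visit 2
2 → 7
7 → 12
12 → 10
10 → 11
11 → 4
4 → 6
6 → 16
16 → 9
9 → 5
5 → 15
15 → 13
13 → 14
14 → 1
13 → 8
8 → 3
3 → 0
16 → 17

Visit order: 2, 7, 12, 10, 11, 4, 6, 16, 9, 5, 15, 13, 14, 1, 8, 3, 0, 17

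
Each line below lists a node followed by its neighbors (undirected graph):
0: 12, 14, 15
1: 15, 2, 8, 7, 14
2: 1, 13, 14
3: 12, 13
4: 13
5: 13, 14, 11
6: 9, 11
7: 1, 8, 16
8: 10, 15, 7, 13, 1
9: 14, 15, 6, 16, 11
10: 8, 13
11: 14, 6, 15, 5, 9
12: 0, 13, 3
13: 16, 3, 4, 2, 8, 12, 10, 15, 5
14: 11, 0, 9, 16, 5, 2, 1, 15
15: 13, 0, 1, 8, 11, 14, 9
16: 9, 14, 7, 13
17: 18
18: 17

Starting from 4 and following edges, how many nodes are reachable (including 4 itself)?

BFS from 4 visits: 4, 13, 2, 3, 5, 8, 10, 12, 15, 16, 1, 14, 11, 7, 0, 9, 6
Reachable nodes: 17 of 19 total.

17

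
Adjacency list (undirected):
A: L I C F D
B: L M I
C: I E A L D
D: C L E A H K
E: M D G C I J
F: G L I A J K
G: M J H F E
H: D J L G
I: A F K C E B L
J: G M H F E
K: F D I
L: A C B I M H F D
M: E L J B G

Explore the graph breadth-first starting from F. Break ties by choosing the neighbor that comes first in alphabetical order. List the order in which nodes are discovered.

F, A, G, I, J, K, L, C, D, E, H, M, B

Visit F; enqueue A, G, I, J, K, L → queue [A, G, I, J, K, L]
Visit A; enqueue C, D → queue [G, I, J, K, L, C, D]
Visit G; enqueue E, H, M → queue [I, J, K, L, C, D, E, H, M]
Visit I; enqueue B → queue [J, K, L, C, D, E, H, M, B]
Visit J → queue [K, L, C, D, E, H, M, B]
Visit K → queue [L, C, D, E, H, M, B]
Visit L → queue [C, D, E, H, M, B]
Visit C → queue [D, E, H, M, B]
Visit D → queue [E, H, M, B]
Visit E → queue [H, M, B]
Visit H → queue [M, B]
Visit M → queue [B]
Visit B → queue []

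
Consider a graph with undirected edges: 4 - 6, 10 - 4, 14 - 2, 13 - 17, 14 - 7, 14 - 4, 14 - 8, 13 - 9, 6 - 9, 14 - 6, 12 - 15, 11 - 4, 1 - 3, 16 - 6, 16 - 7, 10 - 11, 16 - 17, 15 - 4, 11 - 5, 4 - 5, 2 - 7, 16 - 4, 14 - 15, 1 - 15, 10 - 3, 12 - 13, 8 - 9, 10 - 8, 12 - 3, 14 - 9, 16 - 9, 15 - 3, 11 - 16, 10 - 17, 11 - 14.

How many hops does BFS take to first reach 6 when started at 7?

Level 0: 7
Level 1: 2, 14, 16
Level 2: 4, 6, 8, 9, 11, 15, 17
Level 3: 1, 3, 5, 10, 12, 13
6 first appears at level 2.

2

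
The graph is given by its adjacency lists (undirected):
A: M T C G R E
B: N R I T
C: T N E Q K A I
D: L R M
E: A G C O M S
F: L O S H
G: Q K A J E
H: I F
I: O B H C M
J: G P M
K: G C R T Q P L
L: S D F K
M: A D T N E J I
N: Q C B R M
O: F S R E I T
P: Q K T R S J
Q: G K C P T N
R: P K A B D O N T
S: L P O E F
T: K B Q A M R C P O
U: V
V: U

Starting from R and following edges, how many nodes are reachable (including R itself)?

BFS from R visits: R, A, B, D, K, N, O, P, T, C, E, G, M, I, L, Q, F, S, J, H
Reachable nodes: 20 of 22 total.

20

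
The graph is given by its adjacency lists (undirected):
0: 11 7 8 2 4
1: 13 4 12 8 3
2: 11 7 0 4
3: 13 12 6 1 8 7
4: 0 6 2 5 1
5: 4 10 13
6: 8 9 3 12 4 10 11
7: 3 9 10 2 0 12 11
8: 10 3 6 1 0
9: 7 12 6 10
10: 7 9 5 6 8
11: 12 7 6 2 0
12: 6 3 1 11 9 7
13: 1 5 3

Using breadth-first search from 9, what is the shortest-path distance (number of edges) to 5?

2

Level 0: 9
Level 1: 6, 7, 10, 12
Level 2: 0, 1, 2, 3, 4, 5, 8, 11
Level 3: 13
5 first appears at level 2.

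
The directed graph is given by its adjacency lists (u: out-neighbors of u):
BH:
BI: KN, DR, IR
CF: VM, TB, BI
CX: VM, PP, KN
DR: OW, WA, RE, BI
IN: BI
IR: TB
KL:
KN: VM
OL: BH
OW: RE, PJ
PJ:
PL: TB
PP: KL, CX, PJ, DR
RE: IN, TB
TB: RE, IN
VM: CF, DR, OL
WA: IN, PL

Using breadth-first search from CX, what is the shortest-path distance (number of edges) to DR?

2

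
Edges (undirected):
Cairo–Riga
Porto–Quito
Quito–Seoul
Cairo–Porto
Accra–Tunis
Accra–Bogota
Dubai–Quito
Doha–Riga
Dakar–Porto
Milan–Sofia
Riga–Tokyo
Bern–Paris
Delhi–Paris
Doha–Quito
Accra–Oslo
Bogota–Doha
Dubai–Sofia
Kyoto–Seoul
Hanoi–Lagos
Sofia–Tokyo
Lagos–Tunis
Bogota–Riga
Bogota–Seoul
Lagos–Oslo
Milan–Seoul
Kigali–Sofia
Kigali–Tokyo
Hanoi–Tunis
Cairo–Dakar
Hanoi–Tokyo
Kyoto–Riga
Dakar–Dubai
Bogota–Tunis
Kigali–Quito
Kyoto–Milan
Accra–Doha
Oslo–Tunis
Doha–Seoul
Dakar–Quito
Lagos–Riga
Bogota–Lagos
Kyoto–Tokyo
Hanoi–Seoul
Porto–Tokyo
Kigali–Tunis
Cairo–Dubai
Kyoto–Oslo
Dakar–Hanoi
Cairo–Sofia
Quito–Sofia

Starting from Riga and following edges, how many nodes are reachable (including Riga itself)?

19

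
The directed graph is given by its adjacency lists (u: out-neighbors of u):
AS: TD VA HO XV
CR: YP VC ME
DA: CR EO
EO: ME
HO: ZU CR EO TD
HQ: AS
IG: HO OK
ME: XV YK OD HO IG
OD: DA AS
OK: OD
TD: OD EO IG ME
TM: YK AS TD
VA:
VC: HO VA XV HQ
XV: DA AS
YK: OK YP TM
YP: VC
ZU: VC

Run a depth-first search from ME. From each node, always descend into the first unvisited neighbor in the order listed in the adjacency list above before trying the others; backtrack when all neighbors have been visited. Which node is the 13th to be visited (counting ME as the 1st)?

Visit ME
ME → XV
XV → DA
DA → CR
CR → YP
YP → VC
VC → HO
HO → ZU
HO → EO
HO → TD
TD → OD
OD → AS
AS → VA
TD → IG
IG → OK
VC → HQ
ME → YK
YK → TM

Visit order: ME, XV, DA, CR, YP, VC, HO, ZU, EO, TD, OD, AS, VA, IG, OK, HQ, YK, TM

VA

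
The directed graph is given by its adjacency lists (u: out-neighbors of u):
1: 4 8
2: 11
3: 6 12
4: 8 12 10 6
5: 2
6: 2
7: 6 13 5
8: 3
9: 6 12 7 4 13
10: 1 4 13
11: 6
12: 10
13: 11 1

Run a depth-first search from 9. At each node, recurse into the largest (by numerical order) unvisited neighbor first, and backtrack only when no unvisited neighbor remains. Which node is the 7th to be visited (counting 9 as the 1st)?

8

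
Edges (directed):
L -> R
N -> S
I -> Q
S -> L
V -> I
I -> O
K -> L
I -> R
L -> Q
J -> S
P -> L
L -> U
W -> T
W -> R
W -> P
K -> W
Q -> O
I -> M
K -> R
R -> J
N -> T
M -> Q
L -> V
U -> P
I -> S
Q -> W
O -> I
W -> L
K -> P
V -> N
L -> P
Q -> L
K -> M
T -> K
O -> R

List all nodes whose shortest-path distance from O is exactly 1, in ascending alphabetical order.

Level 0: O
Level 1: I, R
Level 2: J, M, Q, S
Level 3: L, W
Level 4: P, T, U, V
Level 5: K, N

I, R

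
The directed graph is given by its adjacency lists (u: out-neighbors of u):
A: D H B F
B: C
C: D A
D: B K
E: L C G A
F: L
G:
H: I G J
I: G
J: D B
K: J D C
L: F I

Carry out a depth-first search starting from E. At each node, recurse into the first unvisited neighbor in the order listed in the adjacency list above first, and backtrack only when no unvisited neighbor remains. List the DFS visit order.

Visit E
E → L
L → F
L → I
I → G
E → C
C → D
D → B
D → K
K → J
C → A
A → H

E -> L -> F -> I -> G -> C -> D -> B -> K -> J -> A -> H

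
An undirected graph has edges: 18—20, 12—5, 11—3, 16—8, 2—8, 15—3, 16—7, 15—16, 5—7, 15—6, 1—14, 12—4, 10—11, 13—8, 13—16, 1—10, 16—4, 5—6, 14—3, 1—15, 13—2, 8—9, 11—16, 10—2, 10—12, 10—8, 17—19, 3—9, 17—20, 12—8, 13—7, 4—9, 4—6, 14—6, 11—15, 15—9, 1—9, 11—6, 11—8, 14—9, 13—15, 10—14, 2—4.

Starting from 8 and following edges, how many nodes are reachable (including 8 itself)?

BFS from 8 visits: 8, 16, 13, 12, 11, 10, 9, 2, 15, 7, 4, 5, 6, 3, 14, 1
Reachable nodes: 16 of 20 total.

16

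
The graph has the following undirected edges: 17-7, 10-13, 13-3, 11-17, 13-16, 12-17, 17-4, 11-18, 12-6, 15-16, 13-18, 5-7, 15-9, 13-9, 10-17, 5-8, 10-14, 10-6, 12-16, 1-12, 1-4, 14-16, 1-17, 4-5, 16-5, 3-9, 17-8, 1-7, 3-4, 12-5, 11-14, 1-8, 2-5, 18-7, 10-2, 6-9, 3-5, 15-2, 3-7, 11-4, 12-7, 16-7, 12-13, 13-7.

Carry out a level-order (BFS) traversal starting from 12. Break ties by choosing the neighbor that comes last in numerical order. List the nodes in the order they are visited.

12, 17, 16, 13, 7, 6, 5, 1, 11, 10, 8, 4, 15, 14, 18, 9, 3, 2

Visit 12; enqueue 17, 16, 13, 7, 6, 5, 1 → queue [17, 16, 13, 7, 6, 5, 1]
Visit 17; enqueue 11, 10, 8, 4 → queue [16, 13, 7, 6, 5, 1, 11, 10, 8, 4]
Visit 16; enqueue 15, 14 → queue [13, 7, 6, 5, 1, 11, 10, 8, 4, 15, 14]
Visit 13; enqueue 18, 9, 3 → queue [7, 6, 5, 1, 11, 10, 8, 4, 15, 14, 18, 9, 3]
Visit 7 → queue [6, 5, 1, 11, 10, 8, 4, 15, 14, 18, 9, 3]
Visit 6 → queue [5, 1, 11, 10, 8, 4, 15, 14, 18, 9, 3]
Visit 5; enqueue 2 → queue [1, 11, 10, 8, 4, 15, 14, 18, 9, 3, 2]
Visit 1 → queue [11, 10, 8, 4, 15, 14, 18, 9, 3, 2]
Visit 11 → queue [10, 8, 4, 15, 14, 18, 9, 3, 2]
Visit 10 → queue [8, 4, 15, 14, 18, 9, 3, 2]
Visit 8 → queue [4, 15, 14, 18, 9, 3, 2]
Visit 4 → queue [15, 14, 18, 9, 3, 2]
Visit 15 → queue [14, 18, 9, 3, 2]
Visit 14 → queue [18, 9, 3, 2]
Visit 18 → queue [9, 3, 2]
Visit 9 → queue [3, 2]
Visit 3 → queue [2]
Visit 2 → queue []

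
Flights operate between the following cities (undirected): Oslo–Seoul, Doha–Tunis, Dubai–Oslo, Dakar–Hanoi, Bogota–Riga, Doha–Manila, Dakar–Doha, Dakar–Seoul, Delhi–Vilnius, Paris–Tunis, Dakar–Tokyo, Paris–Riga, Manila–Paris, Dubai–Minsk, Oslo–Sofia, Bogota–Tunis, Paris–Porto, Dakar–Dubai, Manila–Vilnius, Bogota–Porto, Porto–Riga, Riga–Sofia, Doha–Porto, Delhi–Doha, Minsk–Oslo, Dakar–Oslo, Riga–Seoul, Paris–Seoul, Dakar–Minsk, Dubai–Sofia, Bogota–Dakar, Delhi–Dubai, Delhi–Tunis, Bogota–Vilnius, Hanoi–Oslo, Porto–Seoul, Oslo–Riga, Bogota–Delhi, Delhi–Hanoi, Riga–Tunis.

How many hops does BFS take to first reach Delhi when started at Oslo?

Level 0: Oslo
Level 1: Dakar, Dubai, Hanoi, Minsk, Riga, Seoul, Sofia
Level 2: Bogota, Delhi, Doha, Paris, Porto, Tokyo, Tunis
Level 3: Manila, Vilnius
Delhi first appears at level 2.

2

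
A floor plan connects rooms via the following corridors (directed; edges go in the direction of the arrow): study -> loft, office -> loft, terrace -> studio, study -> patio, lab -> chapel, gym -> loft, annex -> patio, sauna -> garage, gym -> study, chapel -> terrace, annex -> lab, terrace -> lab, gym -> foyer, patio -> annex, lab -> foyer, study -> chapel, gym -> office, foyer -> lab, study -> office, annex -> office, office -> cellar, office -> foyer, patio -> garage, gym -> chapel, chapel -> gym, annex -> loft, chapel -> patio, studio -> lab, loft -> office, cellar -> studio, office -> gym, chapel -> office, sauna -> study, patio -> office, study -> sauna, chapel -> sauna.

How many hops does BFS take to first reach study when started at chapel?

2

Level 0: chapel
Level 1: gym, office, patio, sauna, terrace
Level 2: annex, cellar, foyer, garage, lab, loft, studio, study
study first appears at level 2.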